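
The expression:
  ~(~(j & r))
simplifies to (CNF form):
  j & r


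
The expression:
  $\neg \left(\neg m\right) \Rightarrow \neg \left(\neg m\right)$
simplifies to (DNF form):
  $\text{True}$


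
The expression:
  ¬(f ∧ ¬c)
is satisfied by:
  {c: True, f: False}
  {f: False, c: False}
  {f: True, c: True}


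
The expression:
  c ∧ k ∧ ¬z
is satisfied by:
  {c: True, k: True, z: False}


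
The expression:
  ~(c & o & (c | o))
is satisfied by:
  {c: False, o: False}
  {o: True, c: False}
  {c: True, o: False}


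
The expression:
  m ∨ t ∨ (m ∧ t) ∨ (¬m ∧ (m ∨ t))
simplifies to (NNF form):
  m ∨ t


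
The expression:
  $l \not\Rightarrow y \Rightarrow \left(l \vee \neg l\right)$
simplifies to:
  $\text{True}$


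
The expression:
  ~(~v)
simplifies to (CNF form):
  v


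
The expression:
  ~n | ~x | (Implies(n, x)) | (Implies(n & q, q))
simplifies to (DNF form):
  True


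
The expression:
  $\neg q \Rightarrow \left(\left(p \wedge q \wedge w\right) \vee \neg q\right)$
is always true.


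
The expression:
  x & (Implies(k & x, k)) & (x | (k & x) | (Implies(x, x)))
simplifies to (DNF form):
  x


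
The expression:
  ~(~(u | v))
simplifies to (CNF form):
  u | v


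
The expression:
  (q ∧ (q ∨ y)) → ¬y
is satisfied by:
  {q: False, y: False}
  {y: True, q: False}
  {q: True, y: False}


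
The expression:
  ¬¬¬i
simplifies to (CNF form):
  ¬i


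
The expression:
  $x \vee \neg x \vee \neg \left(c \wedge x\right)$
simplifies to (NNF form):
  $\text{True}$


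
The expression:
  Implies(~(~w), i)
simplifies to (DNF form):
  i | ~w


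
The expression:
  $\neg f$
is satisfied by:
  {f: False}


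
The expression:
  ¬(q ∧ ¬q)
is always true.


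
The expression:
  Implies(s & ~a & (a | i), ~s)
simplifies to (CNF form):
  a | ~i | ~s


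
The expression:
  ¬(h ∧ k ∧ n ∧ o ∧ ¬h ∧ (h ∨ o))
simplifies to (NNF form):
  True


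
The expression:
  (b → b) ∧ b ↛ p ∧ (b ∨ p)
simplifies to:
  b ∧ ¬p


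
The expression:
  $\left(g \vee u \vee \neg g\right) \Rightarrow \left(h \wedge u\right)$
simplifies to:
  $h \wedge u$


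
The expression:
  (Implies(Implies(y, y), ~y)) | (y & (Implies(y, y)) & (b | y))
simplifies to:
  True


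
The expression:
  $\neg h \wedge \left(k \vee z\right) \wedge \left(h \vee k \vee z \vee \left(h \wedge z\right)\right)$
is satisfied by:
  {k: True, z: True, h: False}
  {k: True, h: False, z: False}
  {z: True, h: False, k: False}


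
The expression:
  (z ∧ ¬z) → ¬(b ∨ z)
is always true.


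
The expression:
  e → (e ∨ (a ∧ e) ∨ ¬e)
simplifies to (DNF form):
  True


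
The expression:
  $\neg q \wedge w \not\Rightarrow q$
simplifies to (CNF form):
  $w \wedge \neg q$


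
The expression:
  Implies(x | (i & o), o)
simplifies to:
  o | ~x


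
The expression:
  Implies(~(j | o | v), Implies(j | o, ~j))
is always true.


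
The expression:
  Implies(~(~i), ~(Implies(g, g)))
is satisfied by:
  {i: False}


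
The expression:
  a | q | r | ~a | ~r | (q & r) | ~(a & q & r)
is always true.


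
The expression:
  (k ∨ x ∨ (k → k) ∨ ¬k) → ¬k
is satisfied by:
  {k: False}


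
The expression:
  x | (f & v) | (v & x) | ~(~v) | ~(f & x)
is always true.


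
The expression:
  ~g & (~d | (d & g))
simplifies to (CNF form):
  ~d & ~g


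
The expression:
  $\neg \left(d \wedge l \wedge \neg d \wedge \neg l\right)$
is always true.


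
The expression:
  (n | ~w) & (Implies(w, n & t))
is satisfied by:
  {t: True, n: True, w: False}
  {t: True, n: False, w: False}
  {n: True, t: False, w: False}
  {t: False, n: False, w: False}
  {t: True, w: True, n: True}


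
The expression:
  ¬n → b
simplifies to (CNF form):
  b ∨ n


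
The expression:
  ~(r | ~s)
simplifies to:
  s & ~r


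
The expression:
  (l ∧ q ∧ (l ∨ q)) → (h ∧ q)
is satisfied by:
  {h: True, l: False, q: False}
  {l: False, q: False, h: False}
  {q: True, h: True, l: False}
  {q: True, l: False, h: False}
  {h: True, l: True, q: False}
  {l: True, h: False, q: False}
  {q: True, l: True, h: True}


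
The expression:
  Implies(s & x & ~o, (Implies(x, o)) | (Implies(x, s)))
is always true.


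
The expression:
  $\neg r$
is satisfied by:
  {r: False}


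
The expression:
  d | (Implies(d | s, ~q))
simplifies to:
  d | ~q | ~s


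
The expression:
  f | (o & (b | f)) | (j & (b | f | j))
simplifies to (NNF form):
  f | j | (b & o)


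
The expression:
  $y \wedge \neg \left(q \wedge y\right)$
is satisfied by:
  {y: True, q: False}


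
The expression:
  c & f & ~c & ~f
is never true.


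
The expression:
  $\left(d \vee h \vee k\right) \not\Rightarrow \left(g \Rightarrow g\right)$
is never true.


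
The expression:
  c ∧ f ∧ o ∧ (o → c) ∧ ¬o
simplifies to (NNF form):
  False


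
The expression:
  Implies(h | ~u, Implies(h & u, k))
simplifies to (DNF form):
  k | ~h | ~u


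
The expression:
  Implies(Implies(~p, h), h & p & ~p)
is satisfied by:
  {p: False, h: False}


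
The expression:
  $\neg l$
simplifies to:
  $\neg l$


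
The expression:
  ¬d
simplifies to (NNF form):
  ¬d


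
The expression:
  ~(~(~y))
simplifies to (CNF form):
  ~y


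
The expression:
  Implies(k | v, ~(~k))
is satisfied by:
  {k: True, v: False}
  {v: False, k: False}
  {v: True, k: True}


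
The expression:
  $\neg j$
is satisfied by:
  {j: False}


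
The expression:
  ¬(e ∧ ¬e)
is always true.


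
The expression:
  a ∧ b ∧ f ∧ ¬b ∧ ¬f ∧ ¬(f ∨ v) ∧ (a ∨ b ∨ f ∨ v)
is never true.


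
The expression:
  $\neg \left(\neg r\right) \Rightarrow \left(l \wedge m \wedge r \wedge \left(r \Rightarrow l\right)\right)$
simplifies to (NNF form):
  $\left(l \wedge m\right) \vee \neg r$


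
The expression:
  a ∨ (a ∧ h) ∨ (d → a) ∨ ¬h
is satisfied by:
  {a: True, h: False, d: False}
  {h: False, d: False, a: False}
  {a: True, d: True, h: False}
  {d: True, h: False, a: False}
  {a: True, h: True, d: False}
  {h: True, a: False, d: False}
  {a: True, d: True, h: True}


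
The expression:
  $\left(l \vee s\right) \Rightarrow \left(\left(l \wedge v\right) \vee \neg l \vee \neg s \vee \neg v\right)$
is always true.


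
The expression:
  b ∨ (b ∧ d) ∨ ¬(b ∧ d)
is always true.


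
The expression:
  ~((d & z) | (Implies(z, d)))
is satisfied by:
  {z: True, d: False}


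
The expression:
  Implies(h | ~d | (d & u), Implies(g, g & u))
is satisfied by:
  {u: True, d: True, h: False, g: False}
  {u: True, d: False, h: False, g: False}
  {u: True, h: True, d: True, g: False}
  {u: True, h: True, d: False, g: False}
  {d: True, u: False, h: False, g: False}
  {d: False, u: False, h: False, g: False}
  {h: True, d: True, u: False, g: False}
  {h: True, d: False, u: False, g: False}
  {g: True, u: True, d: True, h: False}
  {g: True, u: True, d: False, h: False}
  {g: True, u: True, h: True, d: True}
  {g: True, u: True, h: True, d: False}
  {g: True, d: True, h: False, u: False}


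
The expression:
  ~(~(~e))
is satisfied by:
  {e: False}


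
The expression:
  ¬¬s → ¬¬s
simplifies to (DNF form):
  True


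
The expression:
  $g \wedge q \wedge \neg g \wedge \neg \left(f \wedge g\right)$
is never true.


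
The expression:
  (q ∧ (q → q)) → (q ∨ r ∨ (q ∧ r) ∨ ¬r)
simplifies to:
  True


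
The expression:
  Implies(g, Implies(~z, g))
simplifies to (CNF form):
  True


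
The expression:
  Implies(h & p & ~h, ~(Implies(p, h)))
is always true.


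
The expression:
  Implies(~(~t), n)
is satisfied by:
  {n: True, t: False}
  {t: False, n: False}
  {t: True, n: True}


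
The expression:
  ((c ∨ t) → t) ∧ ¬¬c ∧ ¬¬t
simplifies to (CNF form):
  c ∧ t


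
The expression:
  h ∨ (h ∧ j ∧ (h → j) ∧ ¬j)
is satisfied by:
  {h: True}


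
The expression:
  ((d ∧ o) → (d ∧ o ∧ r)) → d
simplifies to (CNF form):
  d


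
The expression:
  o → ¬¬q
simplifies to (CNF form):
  q ∨ ¬o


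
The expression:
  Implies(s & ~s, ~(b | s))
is always true.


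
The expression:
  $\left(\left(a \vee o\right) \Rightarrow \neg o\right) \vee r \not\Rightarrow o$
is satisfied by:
  {o: False}


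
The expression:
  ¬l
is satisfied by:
  {l: False}


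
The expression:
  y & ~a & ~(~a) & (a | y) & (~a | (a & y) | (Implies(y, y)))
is never true.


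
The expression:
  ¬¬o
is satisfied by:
  {o: True}


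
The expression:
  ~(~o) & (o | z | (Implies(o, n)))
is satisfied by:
  {o: True}


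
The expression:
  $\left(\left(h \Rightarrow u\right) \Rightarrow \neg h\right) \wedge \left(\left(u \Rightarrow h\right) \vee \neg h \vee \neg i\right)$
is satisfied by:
  {h: False, u: False}
  {u: True, h: False}
  {h: True, u: False}


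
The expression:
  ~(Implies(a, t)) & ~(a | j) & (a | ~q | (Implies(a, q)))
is never true.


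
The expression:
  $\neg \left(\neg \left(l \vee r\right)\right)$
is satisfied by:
  {r: True, l: True}
  {r: True, l: False}
  {l: True, r: False}


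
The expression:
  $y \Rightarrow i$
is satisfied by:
  {i: True, y: False}
  {y: False, i: False}
  {y: True, i: True}


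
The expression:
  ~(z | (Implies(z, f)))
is never true.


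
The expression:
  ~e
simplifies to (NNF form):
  ~e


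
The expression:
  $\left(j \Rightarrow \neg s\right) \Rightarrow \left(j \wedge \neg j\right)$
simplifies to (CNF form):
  $j \wedge s$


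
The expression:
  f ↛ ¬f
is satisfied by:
  {f: True}


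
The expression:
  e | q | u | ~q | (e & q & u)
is always true.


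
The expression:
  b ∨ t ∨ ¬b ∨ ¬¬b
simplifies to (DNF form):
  True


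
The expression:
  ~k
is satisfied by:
  {k: False}


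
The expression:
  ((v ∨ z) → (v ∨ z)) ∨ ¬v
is always true.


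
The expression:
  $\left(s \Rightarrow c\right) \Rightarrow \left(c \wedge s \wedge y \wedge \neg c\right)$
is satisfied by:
  {s: True, c: False}


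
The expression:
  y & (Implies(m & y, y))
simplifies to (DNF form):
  y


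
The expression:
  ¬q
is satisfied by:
  {q: False}


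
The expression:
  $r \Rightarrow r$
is always true.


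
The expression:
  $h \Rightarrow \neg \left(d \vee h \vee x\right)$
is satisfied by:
  {h: False}


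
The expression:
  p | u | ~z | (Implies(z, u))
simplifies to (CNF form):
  p | u | ~z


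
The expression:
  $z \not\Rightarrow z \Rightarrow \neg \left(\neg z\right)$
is always true.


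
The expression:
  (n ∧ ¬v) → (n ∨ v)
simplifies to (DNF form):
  True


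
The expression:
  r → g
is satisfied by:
  {g: True, r: False}
  {r: False, g: False}
  {r: True, g: True}


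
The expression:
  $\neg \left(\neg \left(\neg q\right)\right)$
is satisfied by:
  {q: False}


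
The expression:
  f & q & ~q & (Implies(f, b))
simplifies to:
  False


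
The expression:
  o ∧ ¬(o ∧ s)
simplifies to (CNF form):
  o ∧ ¬s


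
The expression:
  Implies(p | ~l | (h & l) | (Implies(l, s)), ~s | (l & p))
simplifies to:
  ~s | (l & p)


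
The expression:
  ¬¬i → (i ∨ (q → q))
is always true.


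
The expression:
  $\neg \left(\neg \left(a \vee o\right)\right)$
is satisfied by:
  {a: True, o: True}
  {a: True, o: False}
  {o: True, a: False}


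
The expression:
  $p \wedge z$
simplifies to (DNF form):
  $p \wedge z$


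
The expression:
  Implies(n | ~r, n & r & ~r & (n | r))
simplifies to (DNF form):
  r & ~n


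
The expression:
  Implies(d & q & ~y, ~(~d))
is always true.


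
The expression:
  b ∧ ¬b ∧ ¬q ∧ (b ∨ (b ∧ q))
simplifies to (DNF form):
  False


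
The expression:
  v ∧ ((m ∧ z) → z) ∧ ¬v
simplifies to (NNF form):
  False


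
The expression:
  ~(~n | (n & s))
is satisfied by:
  {n: True, s: False}


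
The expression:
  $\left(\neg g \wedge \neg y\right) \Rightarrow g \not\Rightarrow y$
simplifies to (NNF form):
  $g \vee y$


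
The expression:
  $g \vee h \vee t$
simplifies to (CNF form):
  $g \vee h \vee t$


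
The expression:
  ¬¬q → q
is always true.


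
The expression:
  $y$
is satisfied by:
  {y: True}


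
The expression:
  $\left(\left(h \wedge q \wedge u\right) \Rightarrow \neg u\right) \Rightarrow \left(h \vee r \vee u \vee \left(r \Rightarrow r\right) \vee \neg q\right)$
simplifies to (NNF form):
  $\text{True}$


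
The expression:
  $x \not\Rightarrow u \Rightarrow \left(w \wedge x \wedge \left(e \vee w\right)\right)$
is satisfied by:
  {u: True, w: True, x: False}
  {u: True, w: False, x: False}
  {w: True, u: False, x: False}
  {u: False, w: False, x: False}
  {x: True, u: True, w: True}
  {x: True, u: True, w: False}
  {x: True, w: True, u: False}


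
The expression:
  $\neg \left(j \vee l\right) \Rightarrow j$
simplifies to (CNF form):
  $j \vee l$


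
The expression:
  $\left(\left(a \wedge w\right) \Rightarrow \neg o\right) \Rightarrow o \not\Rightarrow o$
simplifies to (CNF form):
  $a \wedge o \wedge w$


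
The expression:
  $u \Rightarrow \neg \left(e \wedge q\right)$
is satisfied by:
  {u: False, e: False, q: False}
  {q: True, u: False, e: False}
  {e: True, u: False, q: False}
  {q: True, e: True, u: False}
  {u: True, q: False, e: False}
  {q: True, u: True, e: False}
  {e: True, u: True, q: False}


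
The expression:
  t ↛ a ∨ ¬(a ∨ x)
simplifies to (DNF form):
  (t ∧ ¬a) ∨ (¬a ∧ ¬x)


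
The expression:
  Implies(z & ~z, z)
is always true.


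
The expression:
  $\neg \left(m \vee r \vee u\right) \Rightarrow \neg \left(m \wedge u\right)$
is always true.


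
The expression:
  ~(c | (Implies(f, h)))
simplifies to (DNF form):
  f & ~c & ~h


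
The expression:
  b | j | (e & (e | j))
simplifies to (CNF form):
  b | e | j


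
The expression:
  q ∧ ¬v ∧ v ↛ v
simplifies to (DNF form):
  False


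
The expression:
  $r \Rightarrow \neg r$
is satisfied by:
  {r: False}


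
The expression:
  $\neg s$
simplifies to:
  $\neg s$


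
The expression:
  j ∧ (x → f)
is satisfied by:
  {f: True, j: True, x: False}
  {j: True, x: False, f: False}
  {x: True, f: True, j: True}


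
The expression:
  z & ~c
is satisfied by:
  {z: True, c: False}


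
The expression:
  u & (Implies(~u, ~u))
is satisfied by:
  {u: True}


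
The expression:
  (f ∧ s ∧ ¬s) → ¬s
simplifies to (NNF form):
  True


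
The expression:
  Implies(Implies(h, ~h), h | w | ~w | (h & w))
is always true.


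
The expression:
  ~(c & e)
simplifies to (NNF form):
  ~c | ~e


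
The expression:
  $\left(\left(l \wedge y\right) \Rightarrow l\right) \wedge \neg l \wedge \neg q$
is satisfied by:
  {q: False, l: False}


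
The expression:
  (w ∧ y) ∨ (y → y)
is always true.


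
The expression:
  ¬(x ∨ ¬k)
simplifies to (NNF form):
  k ∧ ¬x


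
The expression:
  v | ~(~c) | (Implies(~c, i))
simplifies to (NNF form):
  c | i | v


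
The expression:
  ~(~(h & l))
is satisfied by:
  {h: True, l: True}


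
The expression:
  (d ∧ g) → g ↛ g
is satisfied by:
  {g: False, d: False}
  {d: True, g: False}
  {g: True, d: False}


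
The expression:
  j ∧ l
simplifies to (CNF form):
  j ∧ l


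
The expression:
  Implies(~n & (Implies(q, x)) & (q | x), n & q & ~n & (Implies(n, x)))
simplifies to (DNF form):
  n | ~x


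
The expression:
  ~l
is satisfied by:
  {l: False}


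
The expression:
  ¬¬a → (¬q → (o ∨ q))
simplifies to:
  o ∨ q ∨ ¬a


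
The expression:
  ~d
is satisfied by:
  {d: False}


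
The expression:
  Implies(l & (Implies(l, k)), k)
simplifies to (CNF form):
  True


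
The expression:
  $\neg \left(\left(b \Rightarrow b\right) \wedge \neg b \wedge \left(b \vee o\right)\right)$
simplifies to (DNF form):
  $b \vee \neg o$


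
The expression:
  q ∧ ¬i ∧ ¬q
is never true.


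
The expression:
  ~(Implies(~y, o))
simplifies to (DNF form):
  ~o & ~y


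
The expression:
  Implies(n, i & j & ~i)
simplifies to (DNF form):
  ~n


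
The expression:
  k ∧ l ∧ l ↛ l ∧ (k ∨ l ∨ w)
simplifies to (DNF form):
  False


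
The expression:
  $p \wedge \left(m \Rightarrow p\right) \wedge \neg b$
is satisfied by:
  {p: True, b: False}


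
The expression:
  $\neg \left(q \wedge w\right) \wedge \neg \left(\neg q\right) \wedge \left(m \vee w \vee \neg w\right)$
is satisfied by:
  {q: True, w: False}


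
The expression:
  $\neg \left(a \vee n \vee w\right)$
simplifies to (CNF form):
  $\neg a \wedge \neg n \wedge \neg w$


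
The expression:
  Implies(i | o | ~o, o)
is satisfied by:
  {o: True}


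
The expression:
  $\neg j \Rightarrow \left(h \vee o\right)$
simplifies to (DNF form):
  $h \vee j \vee o$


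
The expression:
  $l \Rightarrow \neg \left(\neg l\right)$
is always true.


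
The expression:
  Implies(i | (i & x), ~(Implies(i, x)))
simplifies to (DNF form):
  ~i | ~x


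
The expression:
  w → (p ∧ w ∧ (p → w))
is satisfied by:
  {p: True, w: False}
  {w: False, p: False}
  {w: True, p: True}


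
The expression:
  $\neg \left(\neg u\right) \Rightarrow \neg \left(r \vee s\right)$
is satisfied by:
  {s: False, u: False, r: False}
  {r: True, s: False, u: False}
  {s: True, r: False, u: False}
  {r: True, s: True, u: False}
  {u: True, r: False, s: False}


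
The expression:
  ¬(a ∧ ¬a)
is always true.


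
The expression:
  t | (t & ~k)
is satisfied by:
  {t: True}


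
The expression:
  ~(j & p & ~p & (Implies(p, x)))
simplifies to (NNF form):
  True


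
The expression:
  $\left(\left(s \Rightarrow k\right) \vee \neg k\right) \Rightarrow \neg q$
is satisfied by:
  {q: False}


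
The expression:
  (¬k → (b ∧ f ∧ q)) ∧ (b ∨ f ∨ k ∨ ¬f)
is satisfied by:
  {k: True, f: True, q: True, b: True}
  {k: True, f: True, q: True, b: False}
  {k: True, f: True, b: True, q: False}
  {k: True, f: True, b: False, q: False}
  {k: True, q: True, b: True, f: False}
  {k: True, q: True, b: False, f: False}
  {k: True, q: False, b: True, f: False}
  {k: True, q: False, b: False, f: False}
  {f: True, q: True, b: True, k: False}


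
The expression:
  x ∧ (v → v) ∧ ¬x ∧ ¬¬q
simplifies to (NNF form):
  False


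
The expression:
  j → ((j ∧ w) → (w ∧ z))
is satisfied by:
  {z: True, w: False, j: False}
  {w: False, j: False, z: False}
  {j: True, z: True, w: False}
  {j: True, w: False, z: False}
  {z: True, w: True, j: False}
  {w: True, z: False, j: False}
  {j: True, w: True, z: True}


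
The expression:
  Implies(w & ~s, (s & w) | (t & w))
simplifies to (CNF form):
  s | t | ~w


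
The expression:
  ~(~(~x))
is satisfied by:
  {x: False}


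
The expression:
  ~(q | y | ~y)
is never true.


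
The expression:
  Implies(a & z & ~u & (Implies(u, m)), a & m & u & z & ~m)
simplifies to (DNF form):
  u | ~a | ~z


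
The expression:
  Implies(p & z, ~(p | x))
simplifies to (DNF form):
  ~p | ~z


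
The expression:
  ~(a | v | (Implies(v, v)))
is never true.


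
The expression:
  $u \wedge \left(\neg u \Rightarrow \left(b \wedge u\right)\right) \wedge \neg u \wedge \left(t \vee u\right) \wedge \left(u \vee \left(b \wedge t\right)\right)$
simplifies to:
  $\text{False}$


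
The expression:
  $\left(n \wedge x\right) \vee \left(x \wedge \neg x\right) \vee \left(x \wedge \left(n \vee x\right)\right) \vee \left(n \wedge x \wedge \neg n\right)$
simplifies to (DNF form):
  $x$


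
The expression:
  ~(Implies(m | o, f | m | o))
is never true.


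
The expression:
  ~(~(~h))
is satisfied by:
  {h: False}


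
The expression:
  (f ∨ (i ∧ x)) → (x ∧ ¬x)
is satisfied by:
  {x: False, f: False, i: False}
  {i: True, x: False, f: False}
  {x: True, i: False, f: False}


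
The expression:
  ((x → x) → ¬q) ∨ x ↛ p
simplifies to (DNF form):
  (x ∧ ¬p) ∨ ¬q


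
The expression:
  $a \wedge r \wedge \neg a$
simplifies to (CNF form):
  $\text{False}$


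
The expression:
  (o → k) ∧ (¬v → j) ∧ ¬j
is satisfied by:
  {k: True, v: True, j: False, o: False}
  {v: True, k: False, j: False, o: False}
  {k: True, o: True, v: True, j: False}


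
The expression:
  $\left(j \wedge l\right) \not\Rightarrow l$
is never true.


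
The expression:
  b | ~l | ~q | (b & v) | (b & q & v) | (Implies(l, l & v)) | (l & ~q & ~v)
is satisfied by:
  {b: True, v: True, l: False, q: False}
  {b: True, l: False, v: False, q: False}
  {v: True, b: False, l: False, q: False}
  {b: False, l: False, v: False, q: False}
  {q: True, b: True, v: True, l: False}
  {q: True, b: True, l: False, v: False}
  {q: True, v: True, b: False, l: False}
  {q: True, b: False, l: False, v: False}
  {b: True, l: True, v: True, q: False}
  {b: True, l: True, q: False, v: False}
  {l: True, v: True, q: False, b: False}
  {l: True, q: False, v: False, b: False}
  {b: True, l: True, q: True, v: True}
  {b: True, l: True, q: True, v: False}
  {l: True, q: True, v: True, b: False}


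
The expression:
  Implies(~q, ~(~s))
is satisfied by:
  {q: True, s: True}
  {q: True, s: False}
  {s: True, q: False}


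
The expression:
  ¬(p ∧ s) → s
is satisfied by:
  {s: True}


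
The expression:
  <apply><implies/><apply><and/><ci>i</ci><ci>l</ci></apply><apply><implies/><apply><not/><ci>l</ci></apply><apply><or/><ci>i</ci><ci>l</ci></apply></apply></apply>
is always true.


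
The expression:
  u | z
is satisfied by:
  {z: True, u: True}
  {z: True, u: False}
  {u: True, z: False}


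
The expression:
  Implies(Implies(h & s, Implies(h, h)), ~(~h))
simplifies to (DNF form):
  h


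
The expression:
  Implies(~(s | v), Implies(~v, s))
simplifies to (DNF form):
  s | v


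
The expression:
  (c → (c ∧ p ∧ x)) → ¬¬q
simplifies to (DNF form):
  q ∨ (c ∧ ¬p) ∨ (c ∧ ¬x)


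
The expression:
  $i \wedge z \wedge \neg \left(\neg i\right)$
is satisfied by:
  {z: True, i: True}


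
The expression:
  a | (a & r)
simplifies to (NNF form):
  a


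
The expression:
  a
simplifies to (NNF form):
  a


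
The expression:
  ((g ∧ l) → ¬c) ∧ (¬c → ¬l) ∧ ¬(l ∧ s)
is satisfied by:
  {c: True, s: False, l: False, g: False}
  {c: False, s: False, l: False, g: False}
  {g: True, c: True, s: False, l: False}
  {g: True, c: False, s: False, l: False}
  {s: True, c: True, g: False, l: False}
  {s: True, g: False, c: False, l: False}
  {g: True, s: True, c: True, l: False}
  {g: True, s: True, c: False, l: False}
  {l: True, s: False, c: True, g: False}


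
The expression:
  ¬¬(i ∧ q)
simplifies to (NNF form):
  i ∧ q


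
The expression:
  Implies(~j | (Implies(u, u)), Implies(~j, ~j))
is always true.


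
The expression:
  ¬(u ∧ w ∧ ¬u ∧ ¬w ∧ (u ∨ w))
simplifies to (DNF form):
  True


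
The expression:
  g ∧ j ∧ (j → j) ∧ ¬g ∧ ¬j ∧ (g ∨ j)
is never true.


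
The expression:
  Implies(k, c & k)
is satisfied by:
  {c: True, k: False}
  {k: False, c: False}
  {k: True, c: True}


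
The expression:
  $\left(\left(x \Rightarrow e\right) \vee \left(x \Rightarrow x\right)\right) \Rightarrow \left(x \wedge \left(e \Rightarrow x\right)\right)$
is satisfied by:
  {x: True}


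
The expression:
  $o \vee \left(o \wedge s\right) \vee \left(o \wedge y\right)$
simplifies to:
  $o$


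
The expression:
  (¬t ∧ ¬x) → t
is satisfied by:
  {x: True, t: True}
  {x: True, t: False}
  {t: True, x: False}


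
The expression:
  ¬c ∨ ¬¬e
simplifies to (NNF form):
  e ∨ ¬c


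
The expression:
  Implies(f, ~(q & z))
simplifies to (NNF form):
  ~f | ~q | ~z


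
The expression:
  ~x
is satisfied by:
  {x: False}


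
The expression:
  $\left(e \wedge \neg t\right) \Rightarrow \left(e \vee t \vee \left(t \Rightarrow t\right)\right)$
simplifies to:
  $\text{True}$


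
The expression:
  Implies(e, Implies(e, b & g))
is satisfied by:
  {b: True, g: True, e: False}
  {b: True, g: False, e: False}
  {g: True, b: False, e: False}
  {b: False, g: False, e: False}
  {b: True, e: True, g: True}


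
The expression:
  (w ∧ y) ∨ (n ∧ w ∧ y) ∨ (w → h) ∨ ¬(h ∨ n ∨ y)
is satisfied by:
  {y: True, h: True, w: False, n: False}
  {y: True, w: False, h: False, n: False}
  {h: True, y: False, w: False, n: False}
  {y: False, w: False, h: False, n: False}
  {n: True, y: True, h: True, w: False}
  {n: True, y: True, w: False, h: False}
  {n: True, h: True, y: False, w: False}
  {n: True, y: False, w: False, h: False}
  {y: True, w: True, h: True, n: False}
  {y: True, w: True, n: False, h: False}
  {w: True, h: True, n: False, y: False}
  {w: True, n: False, h: False, y: False}
  {y: True, w: True, n: True, h: True}
  {y: True, w: True, n: True, h: False}
  {w: True, n: True, h: True, y: False}


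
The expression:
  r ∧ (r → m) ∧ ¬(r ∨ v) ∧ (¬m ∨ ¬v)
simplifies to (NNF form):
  False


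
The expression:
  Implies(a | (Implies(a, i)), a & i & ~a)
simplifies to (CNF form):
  False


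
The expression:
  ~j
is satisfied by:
  {j: False}


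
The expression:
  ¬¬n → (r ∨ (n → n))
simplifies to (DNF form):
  True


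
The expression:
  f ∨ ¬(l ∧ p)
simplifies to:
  f ∨ ¬l ∨ ¬p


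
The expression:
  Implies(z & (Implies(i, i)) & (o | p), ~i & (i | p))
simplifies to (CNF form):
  (p | ~o | ~z) & (p | ~p | ~z) & (~i | ~o | ~z) & (~i | ~p | ~z)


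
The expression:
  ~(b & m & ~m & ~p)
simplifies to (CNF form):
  True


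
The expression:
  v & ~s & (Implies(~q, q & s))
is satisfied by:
  {q: True, v: True, s: False}


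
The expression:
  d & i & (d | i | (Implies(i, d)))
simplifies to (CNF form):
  d & i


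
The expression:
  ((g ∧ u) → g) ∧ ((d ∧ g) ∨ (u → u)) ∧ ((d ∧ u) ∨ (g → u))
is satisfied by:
  {u: True, g: False}
  {g: False, u: False}
  {g: True, u: True}


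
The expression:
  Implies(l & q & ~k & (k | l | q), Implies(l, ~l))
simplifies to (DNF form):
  k | ~l | ~q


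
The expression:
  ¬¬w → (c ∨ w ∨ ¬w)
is always true.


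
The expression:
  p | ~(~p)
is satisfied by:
  {p: True}


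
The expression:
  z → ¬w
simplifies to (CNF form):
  ¬w ∨ ¬z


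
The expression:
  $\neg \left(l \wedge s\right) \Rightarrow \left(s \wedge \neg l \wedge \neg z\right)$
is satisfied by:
  {l: True, s: True, z: False}
  {s: True, z: False, l: False}
  {z: True, l: True, s: True}


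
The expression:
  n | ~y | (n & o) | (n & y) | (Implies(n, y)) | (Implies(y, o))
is always true.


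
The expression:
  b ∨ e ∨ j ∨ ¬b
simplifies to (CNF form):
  True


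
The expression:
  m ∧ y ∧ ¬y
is never true.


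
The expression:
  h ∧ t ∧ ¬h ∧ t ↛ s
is never true.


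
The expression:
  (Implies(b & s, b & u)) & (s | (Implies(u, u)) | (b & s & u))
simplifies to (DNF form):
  u | ~b | ~s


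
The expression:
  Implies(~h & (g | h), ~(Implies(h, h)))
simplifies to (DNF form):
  h | ~g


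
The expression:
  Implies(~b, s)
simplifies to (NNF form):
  b | s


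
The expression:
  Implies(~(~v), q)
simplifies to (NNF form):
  q | ~v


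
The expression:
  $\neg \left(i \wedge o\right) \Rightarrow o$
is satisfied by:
  {o: True}


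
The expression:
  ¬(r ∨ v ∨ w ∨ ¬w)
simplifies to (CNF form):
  False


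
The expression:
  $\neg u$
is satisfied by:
  {u: False}


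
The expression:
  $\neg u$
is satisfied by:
  {u: False}


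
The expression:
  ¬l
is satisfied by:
  {l: False}


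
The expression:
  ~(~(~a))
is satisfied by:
  {a: False}


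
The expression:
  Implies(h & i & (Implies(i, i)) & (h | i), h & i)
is always true.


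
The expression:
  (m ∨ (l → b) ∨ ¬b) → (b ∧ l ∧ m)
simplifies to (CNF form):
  b ∧ l ∧ m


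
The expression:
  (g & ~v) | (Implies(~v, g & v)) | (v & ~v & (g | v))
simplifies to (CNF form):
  g | v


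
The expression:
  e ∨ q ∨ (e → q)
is always true.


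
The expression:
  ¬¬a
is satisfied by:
  {a: True}


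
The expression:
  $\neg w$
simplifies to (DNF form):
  $\neg w$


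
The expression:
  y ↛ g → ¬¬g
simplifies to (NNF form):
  g ∨ ¬y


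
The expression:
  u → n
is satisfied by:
  {n: True, u: False}
  {u: False, n: False}
  {u: True, n: True}


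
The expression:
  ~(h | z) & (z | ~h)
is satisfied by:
  {h: False, z: False}


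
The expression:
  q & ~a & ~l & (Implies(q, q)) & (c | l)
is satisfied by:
  {c: True, q: True, l: False, a: False}


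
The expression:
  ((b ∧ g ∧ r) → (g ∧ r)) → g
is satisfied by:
  {g: True}


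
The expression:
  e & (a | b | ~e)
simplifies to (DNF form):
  (a & e) | (b & e)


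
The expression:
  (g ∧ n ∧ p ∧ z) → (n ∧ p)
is always true.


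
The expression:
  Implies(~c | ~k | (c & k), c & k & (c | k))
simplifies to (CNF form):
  c & k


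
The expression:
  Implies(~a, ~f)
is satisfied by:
  {a: True, f: False}
  {f: False, a: False}
  {f: True, a: True}


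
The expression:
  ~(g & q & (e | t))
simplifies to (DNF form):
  ~g | ~q | (~e & ~t)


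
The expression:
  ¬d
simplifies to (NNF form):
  ¬d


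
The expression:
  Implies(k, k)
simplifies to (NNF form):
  True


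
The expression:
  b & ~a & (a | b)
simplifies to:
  b & ~a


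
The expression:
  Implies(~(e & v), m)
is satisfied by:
  {v: True, m: True, e: True}
  {v: True, m: True, e: False}
  {m: True, e: True, v: False}
  {m: True, e: False, v: False}
  {v: True, e: True, m: False}


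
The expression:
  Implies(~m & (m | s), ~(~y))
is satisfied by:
  {y: True, m: True, s: False}
  {y: True, s: False, m: False}
  {m: True, s: False, y: False}
  {m: False, s: False, y: False}
  {y: True, m: True, s: True}
  {y: True, s: True, m: False}
  {m: True, s: True, y: False}


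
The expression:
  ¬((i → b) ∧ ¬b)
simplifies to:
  b ∨ i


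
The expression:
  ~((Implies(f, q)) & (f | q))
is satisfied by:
  {q: False}


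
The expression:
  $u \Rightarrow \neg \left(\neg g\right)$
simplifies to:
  $g \vee \neg u$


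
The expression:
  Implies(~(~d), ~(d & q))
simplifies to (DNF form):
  ~d | ~q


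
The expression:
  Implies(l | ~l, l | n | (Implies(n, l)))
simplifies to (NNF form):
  True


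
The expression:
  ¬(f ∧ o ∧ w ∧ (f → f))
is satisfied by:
  {w: False, o: False, f: False}
  {f: True, w: False, o: False}
  {o: True, w: False, f: False}
  {f: True, o: True, w: False}
  {w: True, f: False, o: False}
  {f: True, w: True, o: False}
  {o: True, w: True, f: False}


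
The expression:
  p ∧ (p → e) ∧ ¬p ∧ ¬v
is never true.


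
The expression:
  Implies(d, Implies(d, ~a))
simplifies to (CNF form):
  ~a | ~d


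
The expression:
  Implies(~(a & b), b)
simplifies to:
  b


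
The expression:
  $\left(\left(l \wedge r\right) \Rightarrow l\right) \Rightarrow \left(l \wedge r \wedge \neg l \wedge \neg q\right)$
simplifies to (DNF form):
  $\text{False}$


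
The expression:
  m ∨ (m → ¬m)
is always true.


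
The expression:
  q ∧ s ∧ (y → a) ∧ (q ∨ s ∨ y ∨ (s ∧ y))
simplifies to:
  q ∧ s ∧ (a ∨ ¬y)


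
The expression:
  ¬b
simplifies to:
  ¬b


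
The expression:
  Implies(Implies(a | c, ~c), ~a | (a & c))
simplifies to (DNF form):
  c | ~a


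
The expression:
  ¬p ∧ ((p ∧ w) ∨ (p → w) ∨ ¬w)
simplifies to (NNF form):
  ¬p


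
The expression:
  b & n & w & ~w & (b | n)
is never true.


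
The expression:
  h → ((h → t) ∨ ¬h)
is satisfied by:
  {t: True, h: False}
  {h: False, t: False}
  {h: True, t: True}


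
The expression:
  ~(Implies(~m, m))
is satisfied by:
  {m: False}


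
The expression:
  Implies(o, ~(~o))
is always true.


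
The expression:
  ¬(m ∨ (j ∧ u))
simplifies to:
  ¬m ∧ (¬j ∨ ¬u)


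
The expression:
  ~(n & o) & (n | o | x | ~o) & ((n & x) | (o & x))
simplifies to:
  x & (n | o) & (~n | ~o)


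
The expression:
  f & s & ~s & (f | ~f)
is never true.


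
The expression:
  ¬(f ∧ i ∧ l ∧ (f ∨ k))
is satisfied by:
  {l: False, i: False, f: False}
  {f: True, l: False, i: False}
  {i: True, l: False, f: False}
  {f: True, i: True, l: False}
  {l: True, f: False, i: False}
  {f: True, l: True, i: False}
  {i: True, l: True, f: False}


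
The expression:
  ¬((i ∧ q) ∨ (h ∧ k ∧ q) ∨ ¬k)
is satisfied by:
  {k: True, i: False, h: False, q: False}
  {k: True, h: True, i: False, q: False}
  {k: True, i: True, h: False, q: False}
  {k: True, h: True, i: True, q: False}
  {k: True, q: True, i: False, h: False}


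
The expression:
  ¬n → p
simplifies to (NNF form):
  n ∨ p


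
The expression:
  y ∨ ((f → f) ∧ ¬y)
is always true.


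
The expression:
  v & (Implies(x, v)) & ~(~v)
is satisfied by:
  {v: True}


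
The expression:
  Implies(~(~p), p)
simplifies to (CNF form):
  True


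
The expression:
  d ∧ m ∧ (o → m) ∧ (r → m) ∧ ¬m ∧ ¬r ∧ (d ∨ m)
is never true.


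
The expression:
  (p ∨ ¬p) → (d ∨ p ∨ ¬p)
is always true.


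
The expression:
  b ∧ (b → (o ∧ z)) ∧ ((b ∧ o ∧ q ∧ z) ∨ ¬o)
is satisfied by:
  {z: True, o: True, b: True, q: True}


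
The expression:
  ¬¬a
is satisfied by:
  {a: True}


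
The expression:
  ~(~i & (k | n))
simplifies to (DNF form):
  i | (~k & ~n)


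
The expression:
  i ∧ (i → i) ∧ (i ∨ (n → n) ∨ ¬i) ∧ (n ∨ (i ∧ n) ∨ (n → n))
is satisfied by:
  {i: True}


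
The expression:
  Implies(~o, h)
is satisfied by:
  {o: True, h: True}
  {o: True, h: False}
  {h: True, o: False}


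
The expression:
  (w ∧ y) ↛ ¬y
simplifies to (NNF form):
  w ∧ y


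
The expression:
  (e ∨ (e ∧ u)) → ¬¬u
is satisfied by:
  {u: True, e: False}
  {e: False, u: False}
  {e: True, u: True}


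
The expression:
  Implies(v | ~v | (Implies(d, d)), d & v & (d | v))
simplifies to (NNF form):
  d & v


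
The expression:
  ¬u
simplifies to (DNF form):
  ¬u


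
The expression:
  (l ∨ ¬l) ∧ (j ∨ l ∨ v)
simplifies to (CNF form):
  j ∨ l ∨ v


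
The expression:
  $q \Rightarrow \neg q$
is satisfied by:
  {q: False}


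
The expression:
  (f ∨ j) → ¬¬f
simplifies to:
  f ∨ ¬j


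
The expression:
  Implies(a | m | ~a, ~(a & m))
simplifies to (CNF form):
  ~a | ~m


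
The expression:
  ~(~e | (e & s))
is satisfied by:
  {e: True, s: False}


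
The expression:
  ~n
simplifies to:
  ~n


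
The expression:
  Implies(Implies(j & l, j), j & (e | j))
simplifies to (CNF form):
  j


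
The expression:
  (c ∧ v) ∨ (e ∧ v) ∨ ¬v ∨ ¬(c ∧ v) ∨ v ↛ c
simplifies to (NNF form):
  True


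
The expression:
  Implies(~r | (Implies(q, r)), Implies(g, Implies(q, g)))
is always true.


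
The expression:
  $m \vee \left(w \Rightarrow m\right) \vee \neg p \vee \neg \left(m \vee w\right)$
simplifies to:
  $m \vee \neg p \vee \neg w$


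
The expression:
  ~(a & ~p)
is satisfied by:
  {p: True, a: False}
  {a: False, p: False}
  {a: True, p: True}


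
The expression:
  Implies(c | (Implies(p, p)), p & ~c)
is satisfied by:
  {p: True, c: False}


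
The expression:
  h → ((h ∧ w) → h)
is always true.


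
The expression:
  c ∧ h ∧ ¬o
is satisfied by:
  {h: True, c: True, o: False}


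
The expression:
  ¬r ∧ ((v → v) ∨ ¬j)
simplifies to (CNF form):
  ¬r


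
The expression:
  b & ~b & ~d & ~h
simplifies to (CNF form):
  False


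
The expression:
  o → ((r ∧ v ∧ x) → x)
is always true.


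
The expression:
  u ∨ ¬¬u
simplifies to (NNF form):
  u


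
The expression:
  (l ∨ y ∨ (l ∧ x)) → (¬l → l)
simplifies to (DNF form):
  l ∨ ¬y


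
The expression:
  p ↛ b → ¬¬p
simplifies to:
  True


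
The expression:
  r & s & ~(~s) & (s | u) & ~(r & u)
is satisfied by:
  {r: True, s: True, u: False}


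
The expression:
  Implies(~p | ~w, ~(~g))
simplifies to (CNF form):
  (g | p) & (g | w)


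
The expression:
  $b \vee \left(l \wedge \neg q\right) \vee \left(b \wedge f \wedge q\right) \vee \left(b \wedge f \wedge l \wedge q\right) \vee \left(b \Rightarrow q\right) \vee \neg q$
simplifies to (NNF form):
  $\text{True}$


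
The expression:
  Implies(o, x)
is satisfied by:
  {x: True, o: False}
  {o: False, x: False}
  {o: True, x: True}


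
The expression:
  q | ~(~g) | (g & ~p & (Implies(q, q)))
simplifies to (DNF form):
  g | q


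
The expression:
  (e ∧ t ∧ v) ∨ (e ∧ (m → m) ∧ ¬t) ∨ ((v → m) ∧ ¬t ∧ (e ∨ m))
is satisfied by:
  {v: True, e: True, m: True, t: False}
  {v: True, e: True, m: False, t: False}
  {e: True, m: True, v: False, t: False}
  {e: True, v: False, m: False, t: False}
  {v: True, m: True, e: False, t: False}
  {m: True, v: False, e: False, t: False}
  {v: True, t: True, e: True, m: True}
  {v: True, t: True, e: True, m: False}


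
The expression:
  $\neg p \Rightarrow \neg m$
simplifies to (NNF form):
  $p \vee \neg m$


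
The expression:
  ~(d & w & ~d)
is always true.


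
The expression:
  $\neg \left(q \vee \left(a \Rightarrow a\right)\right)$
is never true.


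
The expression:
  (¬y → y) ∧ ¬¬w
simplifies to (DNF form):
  w ∧ y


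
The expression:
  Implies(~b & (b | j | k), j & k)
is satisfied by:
  {b: True, k: False, j: False}
  {j: True, b: True, k: False}
  {b: True, k: True, j: False}
  {j: True, b: True, k: True}
  {j: False, k: False, b: False}
  {j: True, k: True, b: False}


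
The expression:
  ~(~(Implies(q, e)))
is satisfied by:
  {e: True, q: False}
  {q: False, e: False}
  {q: True, e: True}


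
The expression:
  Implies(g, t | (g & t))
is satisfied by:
  {t: True, g: False}
  {g: False, t: False}
  {g: True, t: True}
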